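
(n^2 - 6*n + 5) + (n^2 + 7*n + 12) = 2*n^2 + n + 17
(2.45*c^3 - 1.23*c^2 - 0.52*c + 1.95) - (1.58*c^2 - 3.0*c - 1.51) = 2.45*c^3 - 2.81*c^2 + 2.48*c + 3.46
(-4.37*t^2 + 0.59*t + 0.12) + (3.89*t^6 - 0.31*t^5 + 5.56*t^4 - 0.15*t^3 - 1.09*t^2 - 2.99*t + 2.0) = 3.89*t^6 - 0.31*t^5 + 5.56*t^4 - 0.15*t^3 - 5.46*t^2 - 2.4*t + 2.12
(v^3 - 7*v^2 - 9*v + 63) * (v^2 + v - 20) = v^5 - 6*v^4 - 36*v^3 + 194*v^2 + 243*v - 1260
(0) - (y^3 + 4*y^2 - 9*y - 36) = -y^3 - 4*y^2 + 9*y + 36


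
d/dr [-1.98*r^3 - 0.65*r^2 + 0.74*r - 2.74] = -5.94*r^2 - 1.3*r + 0.74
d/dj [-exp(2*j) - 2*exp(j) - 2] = -2*(exp(j) + 1)*exp(j)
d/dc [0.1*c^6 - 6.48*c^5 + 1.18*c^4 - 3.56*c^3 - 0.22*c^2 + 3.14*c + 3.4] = 0.6*c^5 - 32.4*c^4 + 4.72*c^3 - 10.68*c^2 - 0.44*c + 3.14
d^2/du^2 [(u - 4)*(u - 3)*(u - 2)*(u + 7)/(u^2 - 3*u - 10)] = 2*(u^6 - 9*u^5 - 3*u^4 + 249*u^3 - 1194*u^2 + 5652*u - 11632)/(u^6 - 9*u^5 - 3*u^4 + 153*u^3 + 30*u^2 - 900*u - 1000)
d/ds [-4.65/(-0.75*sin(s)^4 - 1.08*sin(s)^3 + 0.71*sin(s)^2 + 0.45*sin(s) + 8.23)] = (-13.95*sin(s)^3 - 15.066*sin(s)^2 + 6.603*sin(s) + 2.0925)*cos(s)/(-0.75*sin(s)^4 - 1.08*sin(s)^3 + 0.71*sin(s)^2 + 0.45*sin(s) + 8.23)^2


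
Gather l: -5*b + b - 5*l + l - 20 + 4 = -4*b - 4*l - 16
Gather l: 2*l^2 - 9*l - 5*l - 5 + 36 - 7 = 2*l^2 - 14*l + 24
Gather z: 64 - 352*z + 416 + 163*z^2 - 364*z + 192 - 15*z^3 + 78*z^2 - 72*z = -15*z^3 + 241*z^2 - 788*z + 672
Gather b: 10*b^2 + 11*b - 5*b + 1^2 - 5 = 10*b^2 + 6*b - 4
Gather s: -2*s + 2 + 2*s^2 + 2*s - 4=2*s^2 - 2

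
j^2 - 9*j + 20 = (j - 5)*(j - 4)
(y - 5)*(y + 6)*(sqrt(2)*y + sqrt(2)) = sqrt(2)*y^3 + 2*sqrt(2)*y^2 - 29*sqrt(2)*y - 30*sqrt(2)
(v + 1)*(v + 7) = v^2 + 8*v + 7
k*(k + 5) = k^2 + 5*k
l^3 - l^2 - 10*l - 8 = (l - 4)*(l + 1)*(l + 2)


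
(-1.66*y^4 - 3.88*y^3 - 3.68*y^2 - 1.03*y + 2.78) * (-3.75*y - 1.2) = 6.225*y^5 + 16.542*y^4 + 18.456*y^3 + 8.2785*y^2 - 9.189*y - 3.336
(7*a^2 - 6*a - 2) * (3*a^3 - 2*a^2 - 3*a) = 21*a^5 - 32*a^4 - 15*a^3 + 22*a^2 + 6*a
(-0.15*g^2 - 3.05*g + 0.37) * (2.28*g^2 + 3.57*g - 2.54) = -0.342*g^4 - 7.4895*g^3 - 9.6639*g^2 + 9.0679*g - 0.9398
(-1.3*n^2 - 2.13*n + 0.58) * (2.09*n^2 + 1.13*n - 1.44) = -2.717*n^4 - 5.9207*n^3 + 0.6773*n^2 + 3.7226*n - 0.8352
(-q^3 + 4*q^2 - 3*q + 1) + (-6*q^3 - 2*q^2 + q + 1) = -7*q^3 + 2*q^2 - 2*q + 2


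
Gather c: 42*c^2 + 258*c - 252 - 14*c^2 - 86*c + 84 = 28*c^2 + 172*c - 168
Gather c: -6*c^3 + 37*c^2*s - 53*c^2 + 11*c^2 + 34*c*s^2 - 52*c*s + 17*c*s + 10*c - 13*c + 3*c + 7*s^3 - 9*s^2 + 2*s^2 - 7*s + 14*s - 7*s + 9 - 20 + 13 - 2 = -6*c^3 + c^2*(37*s - 42) + c*(34*s^2 - 35*s) + 7*s^3 - 7*s^2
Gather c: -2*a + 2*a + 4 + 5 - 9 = 0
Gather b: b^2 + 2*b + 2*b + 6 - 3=b^2 + 4*b + 3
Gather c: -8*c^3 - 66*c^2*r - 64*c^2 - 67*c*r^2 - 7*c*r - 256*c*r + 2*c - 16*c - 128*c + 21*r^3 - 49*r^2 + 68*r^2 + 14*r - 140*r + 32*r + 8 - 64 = -8*c^3 + c^2*(-66*r - 64) + c*(-67*r^2 - 263*r - 142) + 21*r^3 + 19*r^2 - 94*r - 56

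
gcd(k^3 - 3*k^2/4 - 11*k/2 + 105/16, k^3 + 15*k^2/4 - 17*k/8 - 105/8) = k^2 + 3*k/4 - 35/8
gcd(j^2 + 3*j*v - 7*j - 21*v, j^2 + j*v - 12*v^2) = 1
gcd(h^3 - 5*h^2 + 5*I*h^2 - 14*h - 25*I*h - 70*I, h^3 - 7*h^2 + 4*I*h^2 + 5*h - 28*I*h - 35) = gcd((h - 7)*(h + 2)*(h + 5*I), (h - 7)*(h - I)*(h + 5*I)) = h^2 + h*(-7 + 5*I) - 35*I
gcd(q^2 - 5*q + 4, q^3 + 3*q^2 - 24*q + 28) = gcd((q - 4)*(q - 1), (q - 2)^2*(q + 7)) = 1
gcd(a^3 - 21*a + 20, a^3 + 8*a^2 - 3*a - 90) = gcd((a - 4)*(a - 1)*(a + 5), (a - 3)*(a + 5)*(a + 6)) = a + 5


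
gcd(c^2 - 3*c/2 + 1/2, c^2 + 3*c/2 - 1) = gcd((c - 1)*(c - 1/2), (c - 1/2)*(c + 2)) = c - 1/2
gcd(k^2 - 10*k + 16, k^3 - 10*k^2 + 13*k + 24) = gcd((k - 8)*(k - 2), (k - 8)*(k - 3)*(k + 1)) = k - 8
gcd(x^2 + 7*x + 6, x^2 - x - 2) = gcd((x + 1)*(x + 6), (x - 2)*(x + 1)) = x + 1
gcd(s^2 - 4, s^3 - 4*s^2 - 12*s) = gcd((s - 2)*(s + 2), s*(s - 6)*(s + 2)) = s + 2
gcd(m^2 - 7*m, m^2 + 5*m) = m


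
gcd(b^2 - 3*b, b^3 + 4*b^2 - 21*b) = b^2 - 3*b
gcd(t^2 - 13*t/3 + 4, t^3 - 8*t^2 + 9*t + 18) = t - 3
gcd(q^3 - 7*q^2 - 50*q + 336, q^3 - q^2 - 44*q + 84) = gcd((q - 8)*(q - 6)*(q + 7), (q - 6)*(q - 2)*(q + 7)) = q^2 + q - 42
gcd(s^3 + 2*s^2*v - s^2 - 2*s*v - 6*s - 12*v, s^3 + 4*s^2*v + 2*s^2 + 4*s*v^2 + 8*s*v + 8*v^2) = s^2 + 2*s*v + 2*s + 4*v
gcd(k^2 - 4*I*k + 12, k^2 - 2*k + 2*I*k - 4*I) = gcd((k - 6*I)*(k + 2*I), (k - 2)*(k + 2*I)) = k + 2*I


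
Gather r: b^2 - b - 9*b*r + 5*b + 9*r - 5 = b^2 + 4*b + r*(9 - 9*b) - 5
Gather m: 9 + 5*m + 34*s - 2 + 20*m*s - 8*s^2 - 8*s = m*(20*s + 5) - 8*s^2 + 26*s + 7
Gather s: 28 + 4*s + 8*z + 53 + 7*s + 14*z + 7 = 11*s + 22*z + 88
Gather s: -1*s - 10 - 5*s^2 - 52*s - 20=-5*s^2 - 53*s - 30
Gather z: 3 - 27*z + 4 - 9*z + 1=8 - 36*z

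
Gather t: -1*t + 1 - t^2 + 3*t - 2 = -t^2 + 2*t - 1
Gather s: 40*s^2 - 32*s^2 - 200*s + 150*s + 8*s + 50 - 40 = 8*s^2 - 42*s + 10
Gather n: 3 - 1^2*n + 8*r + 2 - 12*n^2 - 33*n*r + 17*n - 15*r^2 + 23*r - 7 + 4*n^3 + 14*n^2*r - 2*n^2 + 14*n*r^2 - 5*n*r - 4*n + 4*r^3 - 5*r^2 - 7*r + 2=4*n^3 + n^2*(14*r - 14) + n*(14*r^2 - 38*r + 12) + 4*r^3 - 20*r^2 + 24*r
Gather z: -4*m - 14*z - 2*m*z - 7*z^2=-4*m - 7*z^2 + z*(-2*m - 14)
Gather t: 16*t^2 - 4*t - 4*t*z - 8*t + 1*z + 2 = 16*t^2 + t*(-4*z - 12) + z + 2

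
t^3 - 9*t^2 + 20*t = t*(t - 5)*(t - 4)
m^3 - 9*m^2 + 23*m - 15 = (m - 5)*(m - 3)*(m - 1)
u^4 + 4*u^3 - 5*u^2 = u^2*(u - 1)*(u + 5)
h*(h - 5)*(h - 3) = h^3 - 8*h^2 + 15*h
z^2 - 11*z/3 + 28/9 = (z - 7/3)*(z - 4/3)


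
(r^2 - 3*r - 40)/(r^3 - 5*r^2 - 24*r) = (r + 5)/(r*(r + 3))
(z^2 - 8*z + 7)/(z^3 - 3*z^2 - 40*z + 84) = (z - 1)/(z^2 + 4*z - 12)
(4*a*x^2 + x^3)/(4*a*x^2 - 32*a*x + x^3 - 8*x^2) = x/(x - 8)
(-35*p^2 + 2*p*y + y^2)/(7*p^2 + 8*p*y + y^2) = (-5*p + y)/(p + y)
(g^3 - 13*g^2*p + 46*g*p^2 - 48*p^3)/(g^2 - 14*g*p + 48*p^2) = (-g^2 + 5*g*p - 6*p^2)/(-g + 6*p)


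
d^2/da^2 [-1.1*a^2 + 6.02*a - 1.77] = -2.20000000000000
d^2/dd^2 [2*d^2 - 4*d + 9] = 4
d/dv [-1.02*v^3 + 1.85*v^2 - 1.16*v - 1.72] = -3.06*v^2 + 3.7*v - 1.16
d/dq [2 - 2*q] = -2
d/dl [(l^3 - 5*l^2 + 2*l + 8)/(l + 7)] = 2*(l^3 + 8*l^2 - 35*l + 3)/(l^2 + 14*l + 49)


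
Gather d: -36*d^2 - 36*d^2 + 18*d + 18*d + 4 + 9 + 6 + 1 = -72*d^2 + 36*d + 20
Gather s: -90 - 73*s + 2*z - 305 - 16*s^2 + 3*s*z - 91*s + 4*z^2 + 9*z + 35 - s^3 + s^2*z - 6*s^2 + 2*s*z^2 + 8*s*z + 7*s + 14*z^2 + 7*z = -s^3 + s^2*(z - 22) + s*(2*z^2 + 11*z - 157) + 18*z^2 + 18*z - 360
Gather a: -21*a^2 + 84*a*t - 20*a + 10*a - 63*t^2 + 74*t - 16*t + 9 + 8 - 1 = -21*a^2 + a*(84*t - 10) - 63*t^2 + 58*t + 16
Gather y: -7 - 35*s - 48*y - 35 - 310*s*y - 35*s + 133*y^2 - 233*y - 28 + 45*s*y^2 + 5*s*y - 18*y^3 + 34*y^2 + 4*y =-70*s - 18*y^3 + y^2*(45*s + 167) + y*(-305*s - 277) - 70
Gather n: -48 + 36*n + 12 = 36*n - 36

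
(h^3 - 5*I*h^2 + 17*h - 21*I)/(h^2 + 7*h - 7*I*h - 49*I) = (h^2 + 2*I*h + 3)/(h + 7)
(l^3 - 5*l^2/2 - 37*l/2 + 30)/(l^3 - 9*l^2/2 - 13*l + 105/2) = (2*l^2 + 5*l - 12)/(2*l^2 + l - 21)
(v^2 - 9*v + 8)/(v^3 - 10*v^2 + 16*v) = (v - 1)/(v*(v - 2))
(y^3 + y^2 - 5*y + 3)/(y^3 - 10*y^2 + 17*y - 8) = (y + 3)/(y - 8)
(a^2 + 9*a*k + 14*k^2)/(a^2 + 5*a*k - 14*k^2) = (a + 2*k)/(a - 2*k)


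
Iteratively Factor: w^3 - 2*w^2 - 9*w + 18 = (w - 3)*(w^2 + w - 6) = (w - 3)*(w - 2)*(w + 3)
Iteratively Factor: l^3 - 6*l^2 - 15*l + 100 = (l - 5)*(l^2 - l - 20) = (l - 5)^2*(l + 4)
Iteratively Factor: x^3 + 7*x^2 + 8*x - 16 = (x + 4)*(x^2 + 3*x - 4) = (x - 1)*(x + 4)*(x + 4)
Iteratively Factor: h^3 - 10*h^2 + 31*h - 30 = (h - 5)*(h^2 - 5*h + 6) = (h - 5)*(h - 3)*(h - 2)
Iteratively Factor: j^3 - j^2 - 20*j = (j)*(j^2 - j - 20) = j*(j - 5)*(j + 4)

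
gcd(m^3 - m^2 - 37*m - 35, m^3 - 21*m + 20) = m + 5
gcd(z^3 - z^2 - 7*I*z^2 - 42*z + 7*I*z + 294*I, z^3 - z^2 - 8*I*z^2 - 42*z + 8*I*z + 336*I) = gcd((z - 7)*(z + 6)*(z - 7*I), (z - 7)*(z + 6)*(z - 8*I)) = z^2 - z - 42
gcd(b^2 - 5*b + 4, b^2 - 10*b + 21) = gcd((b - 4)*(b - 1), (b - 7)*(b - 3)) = 1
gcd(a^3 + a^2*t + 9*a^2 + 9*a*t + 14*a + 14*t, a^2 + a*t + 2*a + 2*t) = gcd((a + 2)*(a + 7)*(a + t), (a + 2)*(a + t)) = a^2 + a*t + 2*a + 2*t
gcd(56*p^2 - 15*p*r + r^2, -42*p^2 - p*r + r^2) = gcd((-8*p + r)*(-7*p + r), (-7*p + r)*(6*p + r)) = 7*p - r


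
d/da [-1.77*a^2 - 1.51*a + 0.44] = -3.54*a - 1.51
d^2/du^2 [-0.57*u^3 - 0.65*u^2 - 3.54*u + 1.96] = -3.42*u - 1.3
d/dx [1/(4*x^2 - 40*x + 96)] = (5 - x)/(2*(x^2 - 10*x + 24)^2)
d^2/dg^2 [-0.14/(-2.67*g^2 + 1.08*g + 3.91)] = (1.996092*g^2 - 0.807408*g - 0.14*(5.34*g - 1.08)*(10.68*g - 2.16) - 2.923116)/(-2.67*g^2 + 1.08*g + 3.91)^3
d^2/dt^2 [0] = 0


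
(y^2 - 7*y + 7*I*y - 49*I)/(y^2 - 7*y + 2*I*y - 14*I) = (y + 7*I)/(y + 2*I)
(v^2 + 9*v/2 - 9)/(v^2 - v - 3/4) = 2*(v + 6)/(2*v + 1)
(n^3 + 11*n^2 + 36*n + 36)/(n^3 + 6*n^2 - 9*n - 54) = (n + 2)/(n - 3)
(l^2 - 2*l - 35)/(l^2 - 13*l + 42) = (l + 5)/(l - 6)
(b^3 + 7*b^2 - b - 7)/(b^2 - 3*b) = (b^3 + 7*b^2 - b - 7)/(b*(b - 3))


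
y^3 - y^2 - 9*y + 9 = (y - 3)*(y - 1)*(y + 3)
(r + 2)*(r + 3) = r^2 + 5*r + 6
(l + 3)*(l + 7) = l^2 + 10*l + 21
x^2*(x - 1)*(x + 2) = x^4 + x^3 - 2*x^2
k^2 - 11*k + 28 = (k - 7)*(k - 4)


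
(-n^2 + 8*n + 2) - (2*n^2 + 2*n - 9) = -3*n^2 + 6*n + 11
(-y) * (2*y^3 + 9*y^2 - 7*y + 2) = -2*y^4 - 9*y^3 + 7*y^2 - 2*y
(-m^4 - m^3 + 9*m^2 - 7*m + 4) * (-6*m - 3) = 6*m^5 + 9*m^4 - 51*m^3 + 15*m^2 - 3*m - 12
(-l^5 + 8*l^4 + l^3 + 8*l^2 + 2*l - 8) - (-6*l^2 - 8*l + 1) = -l^5 + 8*l^4 + l^3 + 14*l^2 + 10*l - 9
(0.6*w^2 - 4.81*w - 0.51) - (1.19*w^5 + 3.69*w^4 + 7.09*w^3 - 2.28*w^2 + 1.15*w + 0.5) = -1.19*w^5 - 3.69*w^4 - 7.09*w^3 + 2.88*w^2 - 5.96*w - 1.01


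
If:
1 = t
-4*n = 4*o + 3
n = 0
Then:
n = 0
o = -3/4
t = 1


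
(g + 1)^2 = g^2 + 2*g + 1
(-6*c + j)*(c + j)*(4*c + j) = -24*c^3 - 26*c^2*j - c*j^2 + j^3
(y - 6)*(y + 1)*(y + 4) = y^3 - y^2 - 26*y - 24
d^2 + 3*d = d*(d + 3)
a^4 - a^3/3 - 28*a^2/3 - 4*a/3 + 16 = (a - 3)*(a - 4/3)*(a + 2)^2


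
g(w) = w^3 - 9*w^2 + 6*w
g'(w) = 3*w^2 - 18*w + 6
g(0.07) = 0.38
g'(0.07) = 4.75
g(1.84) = -13.20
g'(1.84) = -16.96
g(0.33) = 1.04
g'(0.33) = 0.39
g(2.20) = -19.71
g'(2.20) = -19.08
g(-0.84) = -11.98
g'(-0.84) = 23.24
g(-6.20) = -621.49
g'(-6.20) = 232.92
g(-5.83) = -539.04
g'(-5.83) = 212.91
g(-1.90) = -50.75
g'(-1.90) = 51.03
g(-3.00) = -126.00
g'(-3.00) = 87.00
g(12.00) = 504.00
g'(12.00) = 222.00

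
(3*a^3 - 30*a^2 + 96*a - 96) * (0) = 0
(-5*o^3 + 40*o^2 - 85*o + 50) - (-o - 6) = -5*o^3 + 40*o^2 - 84*o + 56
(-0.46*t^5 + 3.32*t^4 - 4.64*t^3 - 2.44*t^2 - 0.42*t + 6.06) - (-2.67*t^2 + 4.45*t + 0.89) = -0.46*t^5 + 3.32*t^4 - 4.64*t^3 + 0.23*t^2 - 4.87*t + 5.17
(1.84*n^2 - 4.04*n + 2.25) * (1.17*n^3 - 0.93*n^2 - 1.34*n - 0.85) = 2.1528*n^5 - 6.438*n^4 + 3.9241*n^3 + 1.7571*n^2 + 0.419*n - 1.9125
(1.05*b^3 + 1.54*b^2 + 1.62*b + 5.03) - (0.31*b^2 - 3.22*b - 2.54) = 1.05*b^3 + 1.23*b^2 + 4.84*b + 7.57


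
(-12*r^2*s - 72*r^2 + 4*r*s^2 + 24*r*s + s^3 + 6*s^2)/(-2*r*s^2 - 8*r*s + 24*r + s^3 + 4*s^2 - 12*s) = (6*r + s)/(s - 2)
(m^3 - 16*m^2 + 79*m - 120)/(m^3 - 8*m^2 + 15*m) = (m - 8)/m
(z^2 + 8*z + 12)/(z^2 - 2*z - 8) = (z + 6)/(z - 4)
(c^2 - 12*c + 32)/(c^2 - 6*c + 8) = (c - 8)/(c - 2)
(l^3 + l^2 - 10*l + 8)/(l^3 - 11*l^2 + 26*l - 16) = (l + 4)/(l - 8)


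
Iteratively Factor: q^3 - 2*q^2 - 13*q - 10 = (q + 1)*(q^2 - 3*q - 10) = (q + 1)*(q + 2)*(q - 5)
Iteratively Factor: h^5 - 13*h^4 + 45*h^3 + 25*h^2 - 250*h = (h - 5)*(h^4 - 8*h^3 + 5*h^2 + 50*h) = (h - 5)*(h + 2)*(h^3 - 10*h^2 + 25*h) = h*(h - 5)*(h + 2)*(h^2 - 10*h + 25) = h*(h - 5)^2*(h + 2)*(h - 5)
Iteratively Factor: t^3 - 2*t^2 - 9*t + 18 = (t + 3)*(t^2 - 5*t + 6) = (t - 3)*(t + 3)*(t - 2)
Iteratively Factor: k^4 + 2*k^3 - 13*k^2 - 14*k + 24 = (k + 2)*(k^3 - 13*k + 12) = (k - 1)*(k + 2)*(k^2 + k - 12) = (k - 3)*(k - 1)*(k + 2)*(k + 4)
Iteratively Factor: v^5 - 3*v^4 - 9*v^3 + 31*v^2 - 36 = (v - 3)*(v^4 - 9*v^2 + 4*v + 12) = (v - 3)*(v - 2)*(v^3 + 2*v^2 - 5*v - 6) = (v - 3)*(v - 2)*(v + 1)*(v^2 + v - 6) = (v - 3)*(v - 2)*(v + 1)*(v + 3)*(v - 2)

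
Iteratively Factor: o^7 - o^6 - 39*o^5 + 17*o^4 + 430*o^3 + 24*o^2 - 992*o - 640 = (o - 2)*(o^6 + o^5 - 37*o^4 - 57*o^3 + 316*o^2 + 656*o + 320) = (o - 5)*(o - 2)*(o^5 + 6*o^4 - 7*o^3 - 92*o^2 - 144*o - 64) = (o - 5)*(o - 2)*(o + 4)*(o^4 + 2*o^3 - 15*o^2 - 32*o - 16) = (o - 5)*(o - 2)*(o + 1)*(o + 4)*(o^3 + o^2 - 16*o - 16) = (o - 5)*(o - 2)*(o + 1)*(o + 4)^2*(o^2 - 3*o - 4) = (o - 5)*(o - 2)*(o + 1)^2*(o + 4)^2*(o - 4)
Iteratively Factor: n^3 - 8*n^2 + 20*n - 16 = (n - 2)*(n^2 - 6*n + 8) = (n - 2)^2*(n - 4)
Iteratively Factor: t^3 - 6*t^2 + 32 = (t - 4)*(t^2 - 2*t - 8) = (t - 4)^2*(t + 2)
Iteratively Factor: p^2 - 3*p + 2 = (p - 2)*(p - 1)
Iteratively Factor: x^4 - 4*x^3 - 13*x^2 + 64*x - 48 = (x - 4)*(x^3 - 13*x + 12) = (x - 4)*(x + 4)*(x^2 - 4*x + 3) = (x - 4)*(x - 1)*(x + 4)*(x - 3)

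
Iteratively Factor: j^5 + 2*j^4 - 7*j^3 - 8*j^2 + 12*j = (j - 1)*(j^4 + 3*j^3 - 4*j^2 - 12*j) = (j - 2)*(j - 1)*(j^3 + 5*j^2 + 6*j) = j*(j - 2)*(j - 1)*(j^2 + 5*j + 6) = j*(j - 2)*(j - 1)*(j + 3)*(j + 2)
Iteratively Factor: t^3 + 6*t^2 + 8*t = (t + 4)*(t^2 + 2*t) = t*(t + 4)*(t + 2)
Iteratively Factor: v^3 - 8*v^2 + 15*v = (v - 3)*(v^2 - 5*v) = (v - 5)*(v - 3)*(v)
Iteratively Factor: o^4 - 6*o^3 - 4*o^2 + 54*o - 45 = (o - 1)*(o^3 - 5*o^2 - 9*o + 45) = (o - 3)*(o - 1)*(o^2 - 2*o - 15) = (o - 3)*(o - 1)*(o + 3)*(o - 5)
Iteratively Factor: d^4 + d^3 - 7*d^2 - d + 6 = (d - 1)*(d^3 + 2*d^2 - 5*d - 6) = (d - 1)*(d + 1)*(d^2 + d - 6) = (d - 1)*(d + 1)*(d + 3)*(d - 2)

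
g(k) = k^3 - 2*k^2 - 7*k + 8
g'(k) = 3*k^2 - 4*k - 7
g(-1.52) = 10.51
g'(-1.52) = 6.01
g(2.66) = -5.95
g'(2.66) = 3.59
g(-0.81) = 11.83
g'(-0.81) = -1.79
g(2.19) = -6.42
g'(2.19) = -1.37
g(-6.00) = -238.00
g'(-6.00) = 125.00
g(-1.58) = 10.12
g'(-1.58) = 6.81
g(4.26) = 19.19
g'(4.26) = 30.40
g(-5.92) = -228.13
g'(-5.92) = 121.82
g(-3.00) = -16.00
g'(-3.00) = 32.00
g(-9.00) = -820.00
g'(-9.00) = 272.00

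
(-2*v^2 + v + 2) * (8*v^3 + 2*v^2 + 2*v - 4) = -16*v^5 + 4*v^4 + 14*v^3 + 14*v^2 - 8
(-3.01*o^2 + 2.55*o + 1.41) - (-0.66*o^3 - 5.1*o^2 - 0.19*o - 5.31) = 0.66*o^3 + 2.09*o^2 + 2.74*o + 6.72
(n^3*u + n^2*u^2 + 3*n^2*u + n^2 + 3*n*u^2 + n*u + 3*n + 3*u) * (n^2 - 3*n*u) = n^5*u - 2*n^4*u^2 + 3*n^4*u + n^4 - 3*n^3*u^3 - 6*n^3*u^2 - 2*n^3*u + 3*n^3 - 9*n^2*u^3 - 3*n^2*u^2 - 6*n^2*u - 9*n*u^2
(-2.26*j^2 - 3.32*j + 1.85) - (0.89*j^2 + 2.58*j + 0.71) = -3.15*j^2 - 5.9*j + 1.14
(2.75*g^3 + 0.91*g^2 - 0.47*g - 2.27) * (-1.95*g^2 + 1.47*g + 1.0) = -5.3625*g^5 + 2.268*g^4 + 5.0042*g^3 + 4.6456*g^2 - 3.8069*g - 2.27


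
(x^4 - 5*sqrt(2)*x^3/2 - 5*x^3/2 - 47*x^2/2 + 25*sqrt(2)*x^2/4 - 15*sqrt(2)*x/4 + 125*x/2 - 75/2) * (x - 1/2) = x^5 - 5*sqrt(2)*x^4/2 - 3*x^4 - 89*x^3/4 + 15*sqrt(2)*x^3/2 - 55*sqrt(2)*x^2/8 + 297*x^2/4 - 275*x/4 + 15*sqrt(2)*x/8 + 75/4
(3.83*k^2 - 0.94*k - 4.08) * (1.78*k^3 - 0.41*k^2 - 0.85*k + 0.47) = 6.8174*k^5 - 3.2435*k^4 - 10.1325*k^3 + 4.2719*k^2 + 3.0262*k - 1.9176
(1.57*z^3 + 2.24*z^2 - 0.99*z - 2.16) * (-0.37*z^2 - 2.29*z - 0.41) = -0.5809*z^5 - 4.4241*z^4 - 5.407*z^3 + 2.1479*z^2 + 5.3523*z + 0.8856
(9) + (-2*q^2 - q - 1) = -2*q^2 - q + 8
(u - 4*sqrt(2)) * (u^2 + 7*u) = u^3 - 4*sqrt(2)*u^2 + 7*u^2 - 28*sqrt(2)*u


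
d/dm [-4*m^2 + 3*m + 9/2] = 3 - 8*m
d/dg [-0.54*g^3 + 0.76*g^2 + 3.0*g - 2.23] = -1.62*g^2 + 1.52*g + 3.0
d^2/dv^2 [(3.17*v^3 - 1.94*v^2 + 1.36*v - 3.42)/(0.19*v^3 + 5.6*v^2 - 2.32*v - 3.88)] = (-6.885828*v^6 + 8.67859199999987*v^5 + 30.112872*v^4 + 129.72472*v^3 - 704.134368*v^2 + 715.103664*v - 268.33056)/(0.006859*v^9 + 0.60648*v^8 + 17.623944*v^7 + 160.384916*v^6 - 239.967552*v^5 - 264.344256*v^4 + 298.5476*v^3 + 190.262784*v^2 - 104.778624*v - 58.411072)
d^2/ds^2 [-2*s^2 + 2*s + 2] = -4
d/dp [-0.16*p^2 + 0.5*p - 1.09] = 0.5 - 0.32*p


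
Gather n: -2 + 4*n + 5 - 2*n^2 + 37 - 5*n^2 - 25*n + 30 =-7*n^2 - 21*n + 70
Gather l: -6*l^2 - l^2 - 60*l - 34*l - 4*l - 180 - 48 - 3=-7*l^2 - 98*l - 231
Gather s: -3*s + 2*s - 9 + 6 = -s - 3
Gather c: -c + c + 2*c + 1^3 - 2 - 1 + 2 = 2*c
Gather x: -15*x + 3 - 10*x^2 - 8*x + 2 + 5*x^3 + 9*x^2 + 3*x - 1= 5*x^3 - x^2 - 20*x + 4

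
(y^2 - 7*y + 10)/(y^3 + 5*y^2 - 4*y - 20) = (y - 5)/(y^2 + 7*y + 10)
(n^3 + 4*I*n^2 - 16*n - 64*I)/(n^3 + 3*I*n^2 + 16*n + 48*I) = (n^2 - 16)/(n^2 - I*n + 12)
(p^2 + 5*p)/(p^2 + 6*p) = (p + 5)/(p + 6)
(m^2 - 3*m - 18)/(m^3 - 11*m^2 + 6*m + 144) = 1/(m - 8)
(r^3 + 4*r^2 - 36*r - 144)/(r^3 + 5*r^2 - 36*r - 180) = (r + 4)/(r + 5)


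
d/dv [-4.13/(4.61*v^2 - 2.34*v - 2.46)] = (38.0786*v - 9.6642)/(-4.61*v^2 + 2.34*v + 2.46)^2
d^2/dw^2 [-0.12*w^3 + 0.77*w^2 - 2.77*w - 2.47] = 1.54 - 0.72*w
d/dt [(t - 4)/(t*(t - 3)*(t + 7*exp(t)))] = (t*(4 - t)*(t + 7*exp(t)) - t*(t - 4)*(t - 3)*(7*exp(t) + 1) + t*(t - 3)*(t + 7*exp(t)) + (4 - t)*(t - 3)*(t + 7*exp(t)))/(t^2*(t - 3)^2*(t + 7*exp(t))^2)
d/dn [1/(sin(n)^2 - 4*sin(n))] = 2*(2 - sin(n))*cos(n)/((sin(n) - 4)^2*sin(n)^2)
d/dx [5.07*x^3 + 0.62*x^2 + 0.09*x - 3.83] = 15.21*x^2 + 1.24*x + 0.09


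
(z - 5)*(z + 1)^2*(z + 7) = z^4 + 4*z^3 - 30*z^2 - 68*z - 35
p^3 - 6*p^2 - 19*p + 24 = (p - 8)*(p - 1)*(p + 3)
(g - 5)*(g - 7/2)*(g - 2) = g^3 - 21*g^2/2 + 69*g/2 - 35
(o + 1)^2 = o^2 + 2*o + 1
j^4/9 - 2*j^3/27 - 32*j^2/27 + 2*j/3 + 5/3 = (j/3 + 1/3)*(j/3 + 1)*(j - 3)*(j - 5/3)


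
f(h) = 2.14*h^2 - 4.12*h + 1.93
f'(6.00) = 21.56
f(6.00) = 54.25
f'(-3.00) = -16.96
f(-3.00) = 33.55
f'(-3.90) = -20.81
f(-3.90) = 50.55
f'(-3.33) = -18.37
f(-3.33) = 39.38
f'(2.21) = 5.34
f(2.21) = 3.28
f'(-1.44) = -10.28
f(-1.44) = 12.30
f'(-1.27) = -9.56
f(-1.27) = 10.61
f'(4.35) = 14.50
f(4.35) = 24.50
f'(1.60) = 2.73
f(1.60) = 0.82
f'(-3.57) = -19.40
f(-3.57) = 43.91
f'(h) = 4.28*h - 4.12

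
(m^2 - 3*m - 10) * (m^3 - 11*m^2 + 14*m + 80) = m^5 - 14*m^4 + 37*m^3 + 148*m^2 - 380*m - 800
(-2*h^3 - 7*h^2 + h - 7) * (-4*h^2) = 8*h^5 + 28*h^4 - 4*h^3 + 28*h^2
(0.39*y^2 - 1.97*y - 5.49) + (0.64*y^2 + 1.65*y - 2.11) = 1.03*y^2 - 0.32*y - 7.6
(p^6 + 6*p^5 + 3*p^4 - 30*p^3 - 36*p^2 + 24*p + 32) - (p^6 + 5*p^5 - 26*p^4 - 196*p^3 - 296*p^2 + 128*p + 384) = p^5 + 29*p^4 + 166*p^3 + 260*p^2 - 104*p - 352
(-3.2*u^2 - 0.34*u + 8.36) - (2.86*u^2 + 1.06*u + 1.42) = -6.06*u^2 - 1.4*u + 6.94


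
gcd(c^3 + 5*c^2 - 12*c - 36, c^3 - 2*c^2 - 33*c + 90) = c^2 + 3*c - 18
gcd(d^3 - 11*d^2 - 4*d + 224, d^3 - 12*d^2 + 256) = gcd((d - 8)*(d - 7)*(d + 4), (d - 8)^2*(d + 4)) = d^2 - 4*d - 32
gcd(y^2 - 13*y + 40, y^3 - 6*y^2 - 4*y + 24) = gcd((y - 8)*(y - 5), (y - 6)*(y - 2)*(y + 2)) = 1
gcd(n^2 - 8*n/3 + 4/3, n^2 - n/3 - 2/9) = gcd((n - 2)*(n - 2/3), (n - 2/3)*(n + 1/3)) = n - 2/3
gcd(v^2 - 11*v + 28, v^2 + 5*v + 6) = 1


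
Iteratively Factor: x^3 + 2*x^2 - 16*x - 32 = (x + 4)*(x^2 - 2*x - 8) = (x - 4)*(x + 4)*(x + 2)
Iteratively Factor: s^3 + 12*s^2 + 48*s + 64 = (s + 4)*(s^2 + 8*s + 16) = (s + 4)^2*(s + 4)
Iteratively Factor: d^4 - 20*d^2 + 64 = (d + 4)*(d^3 - 4*d^2 - 4*d + 16) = (d + 2)*(d + 4)*(d^2 - 6*d + 8) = (d - 4)*(d + 2)*(d + 4)*(d - 2)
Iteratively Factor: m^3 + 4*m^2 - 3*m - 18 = (m + 3)*(m^2 + m - 6) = (m + 3)^2*(m - 2)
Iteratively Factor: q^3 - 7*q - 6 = (q + 1)*(q^2 - q - 6) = (q + 1)*(q + 2)*(q - 3)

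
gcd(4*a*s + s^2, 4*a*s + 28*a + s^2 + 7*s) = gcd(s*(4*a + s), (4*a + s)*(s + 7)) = 4*a + s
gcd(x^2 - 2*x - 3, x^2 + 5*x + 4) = x + 1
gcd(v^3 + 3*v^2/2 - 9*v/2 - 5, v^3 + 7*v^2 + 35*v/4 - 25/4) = v + 5/2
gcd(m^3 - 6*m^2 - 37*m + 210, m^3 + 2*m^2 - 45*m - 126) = m^2 - m - 42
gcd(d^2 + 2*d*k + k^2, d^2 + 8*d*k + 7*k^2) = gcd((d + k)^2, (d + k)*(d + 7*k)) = d + k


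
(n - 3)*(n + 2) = n^2 - n - 6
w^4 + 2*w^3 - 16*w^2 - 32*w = w*(w - 4)*(w + 2)*(w + 4)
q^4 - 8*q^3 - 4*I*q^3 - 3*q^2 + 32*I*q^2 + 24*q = q*(q - 8)*(q - 3*I)*(q - I)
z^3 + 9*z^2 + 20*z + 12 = (z + 1)*(z + 2)*(z + 6)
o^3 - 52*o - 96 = (o - 8)*(o + 2)*(o + 6)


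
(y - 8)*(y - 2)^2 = y^3 - 12*y^2 + 36*y - 32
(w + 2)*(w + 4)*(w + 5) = w^3 + 11*w^2 + 38*w + 40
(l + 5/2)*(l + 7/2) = l^2 + 6*l + 35/4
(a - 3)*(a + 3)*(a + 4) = a^3 + 4*a^2 - 9*a - 36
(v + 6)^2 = v^2 + 12*v + 36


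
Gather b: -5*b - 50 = -5*b - 50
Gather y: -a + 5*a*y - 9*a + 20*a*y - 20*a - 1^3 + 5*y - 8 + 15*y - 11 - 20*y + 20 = 25*a*y - 30*a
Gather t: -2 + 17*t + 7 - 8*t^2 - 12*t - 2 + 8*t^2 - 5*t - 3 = 0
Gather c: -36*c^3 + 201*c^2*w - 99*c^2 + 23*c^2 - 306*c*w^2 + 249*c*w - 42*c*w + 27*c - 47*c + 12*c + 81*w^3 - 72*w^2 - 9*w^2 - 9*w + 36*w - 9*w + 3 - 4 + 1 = -36*c^3 + c^2*(201*w - 76) + c*(-306*w^2 + 207*w - 8) + 81*w^3 - 81*w^2 + 18*w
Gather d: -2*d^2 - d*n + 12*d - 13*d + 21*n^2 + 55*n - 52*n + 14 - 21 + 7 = -2*d^2 + d*(-n - 1) + 21*n^2 + 3*n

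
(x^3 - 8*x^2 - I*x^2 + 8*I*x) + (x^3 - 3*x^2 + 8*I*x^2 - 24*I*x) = 2*x^3 - 11*x^2 + 7*I*x^2 - 16*I*x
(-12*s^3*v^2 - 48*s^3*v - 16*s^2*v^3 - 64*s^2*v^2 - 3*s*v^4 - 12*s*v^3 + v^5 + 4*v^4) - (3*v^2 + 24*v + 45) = -12*s^3*v^2 - 48*s^3*v - 16*s^2*v^3 - 64*s^2*v^2 - 3*s*v^4 - 12*s*v^3 + v^5 + 4*v^4 - 3*v^2 - 24*v - 45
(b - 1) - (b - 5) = 4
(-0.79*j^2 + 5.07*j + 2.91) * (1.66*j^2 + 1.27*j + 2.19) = -1.3114*j^4 + 7.4129*j^3 + 9.5394*j^2 + 14.799*j + 6.3729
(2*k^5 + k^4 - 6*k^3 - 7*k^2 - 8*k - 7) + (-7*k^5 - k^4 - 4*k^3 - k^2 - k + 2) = -5*k^5 - 10*k^3 - 8*k^2 - 9*k - 5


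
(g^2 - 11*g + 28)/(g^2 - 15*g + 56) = (g - 4)/(g - 8)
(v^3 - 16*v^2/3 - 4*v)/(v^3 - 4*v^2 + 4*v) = (v^2 - 16*v/3 - 4)/(v^2 - 4*v + 4)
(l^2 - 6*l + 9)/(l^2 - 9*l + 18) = (l - 3)/(l - 6)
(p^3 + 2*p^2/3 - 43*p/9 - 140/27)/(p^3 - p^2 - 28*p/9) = (p + 5/3)/p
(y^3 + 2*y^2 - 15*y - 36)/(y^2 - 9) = (y^2 - y - 12)/(y - 3)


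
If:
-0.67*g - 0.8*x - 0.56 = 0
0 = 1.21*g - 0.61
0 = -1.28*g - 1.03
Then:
No Solution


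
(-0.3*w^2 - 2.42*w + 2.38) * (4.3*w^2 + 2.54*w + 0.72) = -1.29*w^4 - 11.168*w^3 + 3.8712*w^2 + 4.3028*w + 1.7136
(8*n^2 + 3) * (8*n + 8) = 64*n^3 + 64*n^2 + 24*n + 24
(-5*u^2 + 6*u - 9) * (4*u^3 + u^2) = -20*u^5 + 19*u^4 - 30*u^3 - 9*u^2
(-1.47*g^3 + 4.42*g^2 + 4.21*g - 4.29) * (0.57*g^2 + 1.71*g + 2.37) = -0.8379*g^5 + 0.00569999999999959*g^4 + 6.474*g^3 + 15.2292*g^2 + 2.6418*g - 10.1673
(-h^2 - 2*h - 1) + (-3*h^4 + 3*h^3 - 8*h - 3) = -3*h^4 + 3*h^3 - h^2 - 10*h - 4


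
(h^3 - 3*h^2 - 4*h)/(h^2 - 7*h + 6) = h*(h^2 - 3*h - 4)/(h^2 - 7*h + 6)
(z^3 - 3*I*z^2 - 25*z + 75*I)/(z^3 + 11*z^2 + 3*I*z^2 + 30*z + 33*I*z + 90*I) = (z^2 - z*(5 + 3*I) + 15*I)/(z^2 + 3*z*(2 + I) + 18*I)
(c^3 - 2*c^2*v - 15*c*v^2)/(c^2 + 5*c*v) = (c^2 - 2*c*v - 15*v^2)/(c + 5*v)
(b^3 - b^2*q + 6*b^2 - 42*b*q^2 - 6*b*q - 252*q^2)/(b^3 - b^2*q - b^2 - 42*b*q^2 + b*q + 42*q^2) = (b + 6)/(b - 1)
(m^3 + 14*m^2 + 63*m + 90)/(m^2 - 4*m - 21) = (m^2 + 11*m + 30)/(m - 7)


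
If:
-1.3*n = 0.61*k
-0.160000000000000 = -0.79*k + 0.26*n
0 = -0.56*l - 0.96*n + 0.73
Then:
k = 0.18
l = 1.44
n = -0.08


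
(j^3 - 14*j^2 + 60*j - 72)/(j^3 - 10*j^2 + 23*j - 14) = (j^2 - 12*j + 36)/(j^2 - 8*j + 7)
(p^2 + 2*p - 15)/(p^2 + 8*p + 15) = (p - 3)/(p + 3)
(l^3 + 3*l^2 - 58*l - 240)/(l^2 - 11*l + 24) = (l^2 + 11*l + 30)/(l - 3)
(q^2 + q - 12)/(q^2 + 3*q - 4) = (q - 3)/(q - 1)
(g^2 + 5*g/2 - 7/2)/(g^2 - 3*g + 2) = (g + 7/2)/(g - 2)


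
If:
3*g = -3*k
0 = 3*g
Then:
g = 0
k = 0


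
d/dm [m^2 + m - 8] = 2*m + 1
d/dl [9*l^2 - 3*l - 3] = 18*l - 3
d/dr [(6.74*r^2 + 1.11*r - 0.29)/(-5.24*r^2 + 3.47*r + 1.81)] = (29.2042*r^2 + 21.3596*r + 3.0154)/(27.4576*r^4 - 36.3656*r^3 - 6.9279*r^2 + 12.5614*r + 3.2761)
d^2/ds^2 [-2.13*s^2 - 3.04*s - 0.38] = -4.26000000000000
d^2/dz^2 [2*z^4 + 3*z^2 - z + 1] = 24*z^2 + 6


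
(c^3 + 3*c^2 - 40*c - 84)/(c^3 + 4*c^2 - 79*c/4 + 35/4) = 4*(c^2 - 4*c - 12)/(4*c^2 - 12*c + 5)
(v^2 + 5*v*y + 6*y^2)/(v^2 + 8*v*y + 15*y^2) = (v + 2*y)/(v + 5*y)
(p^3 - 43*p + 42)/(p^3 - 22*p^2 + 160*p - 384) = (p^2 + 6*p - 7)/(p^2 - 16*p + 64)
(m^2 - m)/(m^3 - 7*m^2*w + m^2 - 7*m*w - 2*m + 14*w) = m/(m^2 - 7*m*w + 2*m - 14*w)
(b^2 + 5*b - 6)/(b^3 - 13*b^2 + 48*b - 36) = (b + 6)/(b^2 - 12*b + 36)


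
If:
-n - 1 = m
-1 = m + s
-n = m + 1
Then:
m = -s - 1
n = s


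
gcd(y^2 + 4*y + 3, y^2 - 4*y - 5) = y + 1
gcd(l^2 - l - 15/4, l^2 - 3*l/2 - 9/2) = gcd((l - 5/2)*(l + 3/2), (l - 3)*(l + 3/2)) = l + 3/2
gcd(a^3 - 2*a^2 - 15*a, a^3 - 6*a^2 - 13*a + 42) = a + 3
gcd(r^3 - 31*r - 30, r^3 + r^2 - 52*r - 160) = r + 5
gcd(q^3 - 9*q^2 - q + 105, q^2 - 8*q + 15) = q - 5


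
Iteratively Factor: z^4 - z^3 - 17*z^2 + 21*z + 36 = (z + 4)*(z^3 - 5*z^2 + 3*z + 9) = (z - 3)*(z + 4)*(z^2 - 2*z - 3) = (z - 3)*(z + 1)*(z + 4)*(z - 3)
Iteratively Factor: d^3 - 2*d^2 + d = (d)*(d^2 - 2*d + 1) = d*(d - 1)*(d - 1)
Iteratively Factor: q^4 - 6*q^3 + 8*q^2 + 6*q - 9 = (q + 1)*(q^3 - 7*q^2 + 15*q - 9) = (q - 3)*(q + 1)*(q^2 - 4*q + 3) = (q - 3)*(q - 1)*(q + 1)*(q - 3)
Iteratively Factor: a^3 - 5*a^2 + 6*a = (a - 2)*(a^2 - 3*a) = a*(a - 2)*(a - 3)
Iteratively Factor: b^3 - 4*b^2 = (b - 4)*(b^2) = b*(b - 4)*(b)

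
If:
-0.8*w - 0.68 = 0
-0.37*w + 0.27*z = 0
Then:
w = -0.85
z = -1.16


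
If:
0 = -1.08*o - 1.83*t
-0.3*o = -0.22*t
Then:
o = 0.00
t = 0.00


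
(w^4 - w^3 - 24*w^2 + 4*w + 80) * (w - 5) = w^5 - 6*w^4 - 19*w^3 + 124*w^2 + 60*w - 400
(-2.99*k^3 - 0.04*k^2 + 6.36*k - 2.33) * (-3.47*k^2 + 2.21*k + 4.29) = 10.3753*k^5 - 6.4691*k^4 - 34.9847*k^3 + 21.9691*k^2 + 22.1351*k - 9.9957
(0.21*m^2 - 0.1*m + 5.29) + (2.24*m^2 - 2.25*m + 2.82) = 2.45*m^2 - 2.35*m + 8.11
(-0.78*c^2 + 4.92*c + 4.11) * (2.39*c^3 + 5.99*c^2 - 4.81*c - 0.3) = -1.8642*c^5 + 7.0866*c^4 + 43.0455*c^3 + 1.1877*c^2 - 21.2451*c - 1.233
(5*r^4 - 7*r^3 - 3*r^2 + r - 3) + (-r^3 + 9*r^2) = 5*r^4 - 8*r^3 + 6*r^2 + r - 3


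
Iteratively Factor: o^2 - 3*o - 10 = (o + 2)*(o - 5)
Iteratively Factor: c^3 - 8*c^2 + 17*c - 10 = (c - 1)*(c^2 - 7*c + 10) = (c - 2)*(c - 1)*(c - 5)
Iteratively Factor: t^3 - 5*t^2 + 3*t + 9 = (t - 3)*(t^2 - 2*t - 3) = (t - 3)*(t + 1)*(t - 3)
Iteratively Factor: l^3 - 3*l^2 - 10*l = (l - 5)*(l^2 + 2*l) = l*(l - 5)*(l + 2)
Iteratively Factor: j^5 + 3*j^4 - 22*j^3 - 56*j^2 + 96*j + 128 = (j - 4)*(j^4 + 7*j^3 + 6*j^2 - 32*j - 32) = (j - 4)*(j + 1)*(j^3 + 6*j^2 - 32) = (j - 4)*(j - 2)*(j + 1)*(j^2 + 8*j + 16) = (j - 4)*(j - 2)*(j + 1)*(j + 4)*(j + 4)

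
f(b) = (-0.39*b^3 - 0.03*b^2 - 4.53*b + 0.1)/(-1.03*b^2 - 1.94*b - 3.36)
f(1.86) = 1.04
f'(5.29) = 0.30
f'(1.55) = 0.29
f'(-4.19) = 0.08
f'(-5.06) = 0.16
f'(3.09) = 0.25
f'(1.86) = 0.26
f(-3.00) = -3.52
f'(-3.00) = -0.00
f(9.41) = 3.28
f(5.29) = 1.94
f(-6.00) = -3.83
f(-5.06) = -3.65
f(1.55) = 0.96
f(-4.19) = -3.55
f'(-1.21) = 1.91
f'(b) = (2.06*b + 1.94)*(-0.39*b^3 - 0.03*b^2 - 4.53*b + 0.1)/(-1.03*b^2 - 1.94*b - 3.36)^2 + (-1.17*b^2 - 0.06*b - 4.53)/(-1.03*b^2 - 1.94*b - 3.36)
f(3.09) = 1.34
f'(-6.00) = 0.22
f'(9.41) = 0.34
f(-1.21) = -2.47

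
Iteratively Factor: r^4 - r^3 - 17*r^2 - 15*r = (r + 1)*(r^3 - 2*r^2 - 15*r) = r*(r + 1)*(r^2 - 2*r - 15) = r*(r + 1)*(r + 3)*(r - 5)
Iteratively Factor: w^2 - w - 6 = (w - 3)*(w + 2)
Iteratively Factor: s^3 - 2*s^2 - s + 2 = (s - 1)*(s^2 - s - 2) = (s - 2)*(s - 1)*(s + 1)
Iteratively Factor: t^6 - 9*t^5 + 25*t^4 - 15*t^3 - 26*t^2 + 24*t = (t)*(t^5 - 9*t^4 + 25*t^3 - 15*t^2 - 26*t + 24) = t*(t - 1)*(t^4 - 8*t^3 + 17*t^2 + 2*t - 24) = t*(t - 3)*(t - 1)*(t^3 - 5*t^2 + 2*t + 8) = t*(t - 4)*(t - 3)*(t - 1)*(t^2 - t - 2) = t*(t - 4)*(t - 3)*(t - 1)*(t + 1)*(t - 2)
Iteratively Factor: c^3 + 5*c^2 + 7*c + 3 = (c + 1)*(c^2 + 4*c + 3) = (c + 1)*(c + 3)*(c + 1)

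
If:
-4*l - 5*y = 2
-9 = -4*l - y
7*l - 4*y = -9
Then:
No Solution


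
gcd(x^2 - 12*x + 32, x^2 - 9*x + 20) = x - 4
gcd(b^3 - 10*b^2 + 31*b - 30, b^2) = 1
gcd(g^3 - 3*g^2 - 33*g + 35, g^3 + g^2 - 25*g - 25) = g + 5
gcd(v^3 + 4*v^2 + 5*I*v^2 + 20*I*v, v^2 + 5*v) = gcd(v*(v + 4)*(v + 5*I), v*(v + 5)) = v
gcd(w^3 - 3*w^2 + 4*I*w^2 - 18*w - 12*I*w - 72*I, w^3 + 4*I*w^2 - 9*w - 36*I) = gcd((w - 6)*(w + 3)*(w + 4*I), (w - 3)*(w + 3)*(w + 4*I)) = w^2 + w*(3 + 4*I) + 12*I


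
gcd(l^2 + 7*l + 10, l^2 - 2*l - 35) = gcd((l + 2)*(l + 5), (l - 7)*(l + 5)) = l + 5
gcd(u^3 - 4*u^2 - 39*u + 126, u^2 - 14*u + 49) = u - 7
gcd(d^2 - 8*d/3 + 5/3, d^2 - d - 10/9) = d - 5/3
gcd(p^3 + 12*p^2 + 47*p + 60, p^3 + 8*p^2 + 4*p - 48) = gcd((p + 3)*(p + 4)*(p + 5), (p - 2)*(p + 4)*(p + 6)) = p + 4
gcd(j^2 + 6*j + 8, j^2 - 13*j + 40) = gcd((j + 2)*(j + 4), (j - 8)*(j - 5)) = 1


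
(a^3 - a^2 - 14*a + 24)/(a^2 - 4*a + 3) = (a^2 + 2*a - 8)/(a - 1)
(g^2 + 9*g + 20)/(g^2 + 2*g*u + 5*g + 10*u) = (g + 4)/(g + 2*u)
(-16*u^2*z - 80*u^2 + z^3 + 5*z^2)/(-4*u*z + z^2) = 4*u + 20*u/z + z + 5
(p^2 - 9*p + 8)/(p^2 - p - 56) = (p - 1)/(p + 7)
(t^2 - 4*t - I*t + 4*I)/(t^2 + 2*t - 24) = (t - I)/(t + 6)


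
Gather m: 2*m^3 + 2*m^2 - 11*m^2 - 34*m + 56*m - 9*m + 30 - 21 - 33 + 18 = 2*m^3 - 9*m^2 + 13*m - 6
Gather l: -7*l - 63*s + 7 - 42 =-7*l - 63*s - 35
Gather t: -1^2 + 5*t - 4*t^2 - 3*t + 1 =-4*t^2 + 2*t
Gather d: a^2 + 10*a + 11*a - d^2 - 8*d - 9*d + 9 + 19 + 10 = a^2 + 21*a - d^2 - 17*d + 38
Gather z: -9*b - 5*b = -14*b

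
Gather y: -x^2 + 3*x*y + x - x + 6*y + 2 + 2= -x^2 + y*(3*x + 6) + 4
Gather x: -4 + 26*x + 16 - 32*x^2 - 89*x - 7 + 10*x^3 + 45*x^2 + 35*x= 10*x^3 + 13*x^2 - 28*x + 5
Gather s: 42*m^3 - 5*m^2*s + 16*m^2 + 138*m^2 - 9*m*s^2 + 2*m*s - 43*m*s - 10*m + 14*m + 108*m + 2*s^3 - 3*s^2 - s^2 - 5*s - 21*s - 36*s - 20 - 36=42*m^3 + 154*m^2 + 112*m + 2*s^3 + s^2*(-9*m - 4) + s*(-5*m^2 - 41*m - 62) - 56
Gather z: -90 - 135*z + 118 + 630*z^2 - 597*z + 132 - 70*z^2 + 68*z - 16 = 560*z^2 - 664*z + 144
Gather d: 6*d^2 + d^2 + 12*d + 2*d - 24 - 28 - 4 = 7*d^2 + 14*d - 56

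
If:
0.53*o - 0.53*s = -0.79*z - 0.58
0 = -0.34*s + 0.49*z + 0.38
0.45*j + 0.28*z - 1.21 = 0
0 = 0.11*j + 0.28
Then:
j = -2.55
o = -0.39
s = 13.24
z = 8.41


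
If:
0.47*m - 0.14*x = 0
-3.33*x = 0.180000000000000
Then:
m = -0.02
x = -0.05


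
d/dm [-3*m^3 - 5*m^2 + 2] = m*(-9*m - 10)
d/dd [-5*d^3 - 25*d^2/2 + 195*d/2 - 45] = -15*d^2 - 25*d + 195/2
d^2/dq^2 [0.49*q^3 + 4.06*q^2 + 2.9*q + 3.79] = 2.94*q + 8.12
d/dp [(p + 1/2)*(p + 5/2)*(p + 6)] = 3*p^2 + 18*p + 77/4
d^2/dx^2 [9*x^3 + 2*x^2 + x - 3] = 54*x + 4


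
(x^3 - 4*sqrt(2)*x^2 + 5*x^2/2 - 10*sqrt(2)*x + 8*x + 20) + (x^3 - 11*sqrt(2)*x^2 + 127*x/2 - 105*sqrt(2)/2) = 2*x^3 - 15*sqrt(2)*x^2 + 5*x^2/2 - 10*sqrt(2)*x + 143*x/2 - 105*sqrt(2)/2 + 20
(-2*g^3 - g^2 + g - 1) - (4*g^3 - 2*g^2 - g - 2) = -6*g^3 + g^2 + 2*g + 1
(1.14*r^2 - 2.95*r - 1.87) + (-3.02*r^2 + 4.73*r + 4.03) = -1.88*r^2 + 1.78*r + 2.16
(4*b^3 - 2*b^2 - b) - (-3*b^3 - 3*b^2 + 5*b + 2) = 7*b^3 + b^2 - 6*b - 2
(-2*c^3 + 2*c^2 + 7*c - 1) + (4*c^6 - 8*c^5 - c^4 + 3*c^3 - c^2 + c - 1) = 4*c^6 - 8*c^5 - c^4 + c^3 + c^2 + 8*c - 2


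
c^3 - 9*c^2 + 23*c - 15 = (c - 5)*(c - 3)*(c - 1)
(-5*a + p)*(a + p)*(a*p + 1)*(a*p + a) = -5*a^4*p^2 - 5*a^4*p - 4*a^3*p^3 - 4*a^3*p^2 - 5*a^3*p - 5*a^3 + a^2*p^4 + a^2*p^3 - 4*a^2*p^2 - 4*a^2*p + a*p^3 + a*p^2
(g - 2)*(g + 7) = g^2 + 5*g - 14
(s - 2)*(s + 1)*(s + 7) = s^3 + 6*s^2 - 9*s - 14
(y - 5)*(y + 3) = y^2 - 2*y - 15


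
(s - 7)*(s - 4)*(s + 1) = s^3 - 10*s^2 + 17*s + 28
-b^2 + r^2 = (-b + r)*(b + r)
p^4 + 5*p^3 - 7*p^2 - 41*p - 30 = (p - 3)*(p + 1)*(p + 2)*(p + 5)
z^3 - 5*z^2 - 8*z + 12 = (z - 6)*(z - 1)*(z + 2)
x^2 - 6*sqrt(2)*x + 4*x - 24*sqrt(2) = (x + 4)*(x - 6*sqrt(2))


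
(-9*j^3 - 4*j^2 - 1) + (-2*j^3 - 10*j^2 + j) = -11*j^3 - 14*j^2 + j - 1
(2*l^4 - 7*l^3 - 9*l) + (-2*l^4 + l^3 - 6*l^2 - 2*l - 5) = -6*l^3 - 6*l^2 - 11*l - 5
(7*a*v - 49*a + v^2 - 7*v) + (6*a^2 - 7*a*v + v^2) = 6*a^2 - 49*a + 2*v^2 - 7*v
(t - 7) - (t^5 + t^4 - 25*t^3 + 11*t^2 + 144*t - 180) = -t^5 - t^4 + 25*t^3 - 11*t^2 - 143*t + 173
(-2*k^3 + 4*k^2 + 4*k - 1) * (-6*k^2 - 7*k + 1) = 12*k^5 - 10*k^4 - 54*k^3 - 18*k^2 + 11*k - 1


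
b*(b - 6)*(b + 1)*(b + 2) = b^4 - 3*b^3 - 16*b^2 - 12*b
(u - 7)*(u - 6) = u^2 - 13*u + 42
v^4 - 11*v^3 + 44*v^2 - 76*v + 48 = (v - 4)*(v - 3)*(v - 2)^2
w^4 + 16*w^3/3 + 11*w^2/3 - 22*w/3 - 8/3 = (w - 1)*(w + 1/3)*(w + 2)*(w + 4)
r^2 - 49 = (r - 7)*(r + 7)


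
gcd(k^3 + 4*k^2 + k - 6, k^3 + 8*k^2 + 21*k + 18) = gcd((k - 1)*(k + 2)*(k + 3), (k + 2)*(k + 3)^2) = k^2 + 5*k + 6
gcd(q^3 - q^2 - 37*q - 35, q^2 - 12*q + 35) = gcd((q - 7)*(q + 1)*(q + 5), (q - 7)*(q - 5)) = q - 7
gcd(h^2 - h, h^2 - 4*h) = h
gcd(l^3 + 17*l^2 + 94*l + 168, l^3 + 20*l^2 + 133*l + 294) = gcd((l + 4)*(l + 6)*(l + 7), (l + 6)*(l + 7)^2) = l^2 + 13*l + 42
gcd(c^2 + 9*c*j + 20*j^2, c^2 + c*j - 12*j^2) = c + 4*j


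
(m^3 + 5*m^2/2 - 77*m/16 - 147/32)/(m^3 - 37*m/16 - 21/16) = (m + 7/2)/(m + 1)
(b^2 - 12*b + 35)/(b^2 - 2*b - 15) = (b - 7)/(b + 3)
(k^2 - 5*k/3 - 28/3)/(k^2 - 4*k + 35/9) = 3*(3*k^2 - 5*k - 28)/(9*k^2 - 36*k + 35)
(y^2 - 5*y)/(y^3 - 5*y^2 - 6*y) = (5 - y)/(-y^2 + 5*y + 6)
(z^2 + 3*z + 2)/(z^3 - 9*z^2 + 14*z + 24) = (z + 2)/(z^2 - 10*z + 24)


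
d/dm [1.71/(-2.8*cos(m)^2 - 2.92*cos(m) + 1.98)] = -(9.576*cos(m) + 4.9932)*sin(m)/(2.8*cos(m)^2 + 2.92*cos(m) - 1.98)^2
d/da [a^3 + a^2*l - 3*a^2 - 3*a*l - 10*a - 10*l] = 3*a^2 + 2*a*l - 6*a - 3*l - 10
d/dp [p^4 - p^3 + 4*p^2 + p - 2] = 4*p^3 - 3*p^2 + 8*p + 1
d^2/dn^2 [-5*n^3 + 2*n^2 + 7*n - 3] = 4 - 30*n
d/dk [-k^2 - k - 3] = -2*k - 1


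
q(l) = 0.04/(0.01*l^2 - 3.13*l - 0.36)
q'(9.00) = 0.00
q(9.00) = -0.00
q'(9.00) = 0.00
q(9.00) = -0.00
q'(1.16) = 0.01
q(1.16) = -0.01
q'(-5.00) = 0.00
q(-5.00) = 0.00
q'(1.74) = 0.00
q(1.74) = -0.01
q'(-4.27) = 0.00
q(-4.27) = 0.00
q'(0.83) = 0.01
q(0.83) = -0.01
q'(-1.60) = 0.01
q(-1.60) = 0.01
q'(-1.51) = 0.01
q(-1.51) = 0.01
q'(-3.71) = 0.00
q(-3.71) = 0.00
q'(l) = 0.04*(3.13 - 0.02*l)/(0.01*l^2 - 3.13*l - 0.36)^2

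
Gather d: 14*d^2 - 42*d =14*d^2 - 42*d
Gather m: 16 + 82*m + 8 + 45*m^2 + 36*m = 45*m^2 + 118*m + 24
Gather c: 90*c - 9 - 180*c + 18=9 - 90*c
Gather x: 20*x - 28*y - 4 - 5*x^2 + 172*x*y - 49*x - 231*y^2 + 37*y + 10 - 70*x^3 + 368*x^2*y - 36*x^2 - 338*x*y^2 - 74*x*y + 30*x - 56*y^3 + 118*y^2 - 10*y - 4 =-70*x^3 + x^2*(368*y - 41) + x*(-338*y^2 + 98*y + 1) - 56*y^3 - 113*y^2 - y + 2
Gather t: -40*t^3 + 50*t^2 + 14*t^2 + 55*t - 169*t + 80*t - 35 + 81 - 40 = -40*t^3 + 64*t^2 - 34*t + 6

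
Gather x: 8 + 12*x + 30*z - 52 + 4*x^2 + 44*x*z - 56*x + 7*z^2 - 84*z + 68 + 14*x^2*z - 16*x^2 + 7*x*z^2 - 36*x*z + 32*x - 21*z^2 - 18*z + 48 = x^2*(14*z - 12) + x*(7*z^2 + 8*z - 12) - 14*z^2 - 72*z + 72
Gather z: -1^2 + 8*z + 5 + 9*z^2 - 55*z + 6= 9*z^2 - 47*z + 10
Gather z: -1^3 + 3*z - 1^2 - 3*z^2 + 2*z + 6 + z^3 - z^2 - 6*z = z^3 - 4*z^2 - z + 4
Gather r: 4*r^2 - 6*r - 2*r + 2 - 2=4*r^2 - 8*r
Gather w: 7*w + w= 8*w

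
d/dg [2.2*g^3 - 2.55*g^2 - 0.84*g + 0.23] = 6.6*g^2 - 5.1*g - 0.84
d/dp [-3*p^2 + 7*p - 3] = 7 - 6*p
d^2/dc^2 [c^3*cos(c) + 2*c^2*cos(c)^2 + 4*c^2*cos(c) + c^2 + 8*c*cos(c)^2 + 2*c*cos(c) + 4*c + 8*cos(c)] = -c^3*cos(c) - 6*c^2*sin(c) - 4*c^2*cos(c) - 4*c^2*cos(2*c) - 16*c*sin(c) - 8*c*sin(2*c) + 4*c*cos(c) - 16*c*cos(2*c) - 4*sin(c) - 16*sin(2*c) + 2*cos(2*c) + 4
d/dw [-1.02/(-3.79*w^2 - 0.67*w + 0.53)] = (-7.7316*w - 0.6834)/(3.79*w^2 + 0.67*w - 0.53)^2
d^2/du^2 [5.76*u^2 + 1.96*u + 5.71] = 11.5200000000000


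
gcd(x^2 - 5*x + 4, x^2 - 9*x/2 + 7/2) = x - 1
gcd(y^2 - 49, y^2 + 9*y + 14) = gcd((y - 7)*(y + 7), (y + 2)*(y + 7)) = y + 7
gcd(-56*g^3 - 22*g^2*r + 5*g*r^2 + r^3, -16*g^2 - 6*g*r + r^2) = 2*g + r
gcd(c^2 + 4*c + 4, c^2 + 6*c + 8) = c + 2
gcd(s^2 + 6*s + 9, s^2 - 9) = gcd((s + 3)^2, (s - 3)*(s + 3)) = s + 3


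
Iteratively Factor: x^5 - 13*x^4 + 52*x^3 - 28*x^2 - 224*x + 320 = (x - 4)*(x^4 - 9*x^3 + 16*x^2 + 36*x - 80) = (x - 4)*(x + 2)*(x^3 - 11*x^2 + 38*x - 40) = (x - 4)*(x - 2)*(x + 2)*(x^2 - 9*x + 20) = (x - 4)^2*(x - 2)*(x + 2)*(x - 5)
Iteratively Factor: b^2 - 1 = (b - 1)*(b + 1)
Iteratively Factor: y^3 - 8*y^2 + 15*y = (y - 5)*(y^2 - 3*y) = y*(y - 5)*(y - 3)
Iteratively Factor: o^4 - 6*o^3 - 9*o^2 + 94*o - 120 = (o - 3)*(o^3 - 3*o^2 - 18*o + 40) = (o - 3)*(o + 4)*(o^2 - 7*o + 10) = (o - 5)*(o - 3)*(o + 4)*(o - 2)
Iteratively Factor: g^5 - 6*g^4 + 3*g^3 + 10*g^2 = (g - 2)*(g^4 - 4*g^3 - 5*g^2) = (g - 5)*(g - 2)*(g^3 + g^2) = g*(g - 5)*(g - 2)*(g^2 + g) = g*(g - 5)*(g - 2)*(g + 1)*(g)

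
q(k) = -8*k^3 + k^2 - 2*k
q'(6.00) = -854.00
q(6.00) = -1704.00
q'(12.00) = -3434.00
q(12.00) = -13704.00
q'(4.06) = -389.49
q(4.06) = -527.02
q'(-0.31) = -4.93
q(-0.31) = 0.95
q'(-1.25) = -42.00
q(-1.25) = 19.69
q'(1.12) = -29.87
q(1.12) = -12.23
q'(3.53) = -294.00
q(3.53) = -346.49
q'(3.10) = -226.44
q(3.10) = -234.92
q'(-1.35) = -48.44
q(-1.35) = 24.21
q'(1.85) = -80.44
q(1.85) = -50.93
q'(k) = -24*k^2 + 2*k - 2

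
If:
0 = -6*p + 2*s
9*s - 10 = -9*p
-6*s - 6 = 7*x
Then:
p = 5/18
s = 5/6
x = -11/7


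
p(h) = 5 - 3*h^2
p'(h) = -6*h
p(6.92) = -138.66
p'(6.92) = -41.52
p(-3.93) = -41.33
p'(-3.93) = 23.58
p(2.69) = -16.71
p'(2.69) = -16.14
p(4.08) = -44.94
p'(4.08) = -24.48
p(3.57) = -33.23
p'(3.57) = -21.42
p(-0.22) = 4.85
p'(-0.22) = 1.32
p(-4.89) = -66.74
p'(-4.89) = 29.34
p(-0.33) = 4.67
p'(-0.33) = 1.98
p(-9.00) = -238.00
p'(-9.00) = 54.00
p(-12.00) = -427.00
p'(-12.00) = 72.00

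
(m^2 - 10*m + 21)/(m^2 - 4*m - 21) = (m - 3)/(m + 3)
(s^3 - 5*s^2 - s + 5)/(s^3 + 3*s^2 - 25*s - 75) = (s^2 - 1)/(s^2 + 8*s + 15)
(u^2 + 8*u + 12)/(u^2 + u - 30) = (u + 2)/(u - 5)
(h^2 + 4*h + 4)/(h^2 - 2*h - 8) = (h + 2)/(h - 4)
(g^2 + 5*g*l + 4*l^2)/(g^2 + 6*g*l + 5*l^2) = (g + 4*l)/(g + 5*l)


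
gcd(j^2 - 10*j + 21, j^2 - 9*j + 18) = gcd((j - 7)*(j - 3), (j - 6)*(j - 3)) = j - 3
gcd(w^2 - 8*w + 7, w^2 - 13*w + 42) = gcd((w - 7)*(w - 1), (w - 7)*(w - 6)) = w - 7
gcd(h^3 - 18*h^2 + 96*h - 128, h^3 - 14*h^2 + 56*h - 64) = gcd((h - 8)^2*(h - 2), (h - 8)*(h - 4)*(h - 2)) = h^2 - 10*h + 16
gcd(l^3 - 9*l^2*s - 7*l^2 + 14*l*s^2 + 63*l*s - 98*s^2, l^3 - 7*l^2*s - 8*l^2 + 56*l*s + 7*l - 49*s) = -l^2 + 7*l*s + 7*l - 49*s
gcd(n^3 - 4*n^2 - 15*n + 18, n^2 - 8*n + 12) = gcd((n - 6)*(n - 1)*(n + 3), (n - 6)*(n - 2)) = n - 6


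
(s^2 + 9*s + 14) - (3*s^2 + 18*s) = -2*s^2 - 9*s + 14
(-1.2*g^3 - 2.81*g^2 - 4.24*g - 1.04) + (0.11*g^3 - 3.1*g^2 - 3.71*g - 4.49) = -1.09*g^3 - 5.91*g^2 - 7.95*g - 5.53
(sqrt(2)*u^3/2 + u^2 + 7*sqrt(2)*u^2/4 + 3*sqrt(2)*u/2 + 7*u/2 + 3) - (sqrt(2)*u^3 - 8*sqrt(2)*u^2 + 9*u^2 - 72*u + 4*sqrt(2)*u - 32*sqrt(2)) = -sqrt(2)*u^3/2 - 8*u^2 + 39*sqrt(2)*u^2/4 - 5*sqrt(2)*u/2 + 151*u/2 + 3 + 32*sqrt(2)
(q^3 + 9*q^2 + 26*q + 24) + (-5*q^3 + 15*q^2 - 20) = -4*q^3 + 24*q^2 + 26*q + 4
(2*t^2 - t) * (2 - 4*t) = -8*t^3 + 8*t^2 - 2*t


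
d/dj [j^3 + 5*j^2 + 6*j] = 3*j^2 + 10*j + 6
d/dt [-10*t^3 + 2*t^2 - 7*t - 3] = -30*t^2 + 4*t - 7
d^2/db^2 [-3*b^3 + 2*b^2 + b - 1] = 4 - 18*b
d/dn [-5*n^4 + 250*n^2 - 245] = 20*n*(25 - n^2)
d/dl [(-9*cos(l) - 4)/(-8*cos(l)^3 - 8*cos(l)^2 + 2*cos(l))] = 2*(18*cos(l)^3 + 21*cos(l)^2 + 8*cos(l) - 1)*sin(l)/((-4*sin(l)^2 + 4*cos(l) + 3)^2*cos(l)^2)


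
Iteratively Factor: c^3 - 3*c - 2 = (c + 1)*(c^2 - c - 2) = (c + 1)^2*(c - 2)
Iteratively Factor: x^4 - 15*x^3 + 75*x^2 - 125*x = (x - 5)*(x^3 - 10*x^2 + 25*x) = (x - 5)^2*(x^2 - 5*x) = (x - 5)^3*(x)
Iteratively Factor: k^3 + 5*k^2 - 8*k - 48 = (k - 3)*(k^2 + 8*k + 16) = (k - 3)*(k + 4)*(k + 4)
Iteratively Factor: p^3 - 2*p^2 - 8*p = (p)*(p^2 - 2*p - 8) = p*(p - 4)*(p + 2)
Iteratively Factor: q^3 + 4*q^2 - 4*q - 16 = (q - 2)*(q^2 + 6*q + 8) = (q - 2)*(q + 4)*(q + 2)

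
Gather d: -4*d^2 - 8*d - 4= -4*d^2 - 8*d - 4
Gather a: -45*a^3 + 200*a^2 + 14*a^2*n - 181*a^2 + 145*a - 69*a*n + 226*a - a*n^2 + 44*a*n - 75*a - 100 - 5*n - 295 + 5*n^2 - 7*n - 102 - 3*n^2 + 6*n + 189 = -45*a^3 + a^2*(14*n + 19) + a*(-n^2 - 25*n + 296) + 2*n^2 - 6*n - 308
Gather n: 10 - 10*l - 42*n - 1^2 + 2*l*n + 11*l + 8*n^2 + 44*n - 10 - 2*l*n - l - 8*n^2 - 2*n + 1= 0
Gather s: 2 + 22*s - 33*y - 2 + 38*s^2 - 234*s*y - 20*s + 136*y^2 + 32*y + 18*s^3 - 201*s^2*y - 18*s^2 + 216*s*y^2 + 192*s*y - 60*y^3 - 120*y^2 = 18*s^3 + s^2*(20 - 201*y) + s*(216*y^2 - 42*y + 2) - 60*y^3 + 16*y^2 - y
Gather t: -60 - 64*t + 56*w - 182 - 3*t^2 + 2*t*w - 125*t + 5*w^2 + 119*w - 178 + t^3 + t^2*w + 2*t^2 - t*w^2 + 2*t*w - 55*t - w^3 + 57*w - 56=t^3 + t^2*(w - 1) + t*(-w^2 + 4*w - 244) - w^3 + 5*w^2 + 232*w - 476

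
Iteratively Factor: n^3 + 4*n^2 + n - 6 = (n + 3)*(n^2 + n - 2) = (n + 2)*(n + 3)*(n - 1)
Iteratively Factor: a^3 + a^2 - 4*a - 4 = (a + 1)*(a^2 - 4) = (a + 1)*(a + 2)*(a - 2)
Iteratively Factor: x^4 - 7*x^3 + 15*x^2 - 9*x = (x - 3)*(x^3 - 4*x^2 + 3*x) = (x - 3)*(x - 1)*(x^2 - 3*x) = x*(x - 3)*(x - 1)*(x - 3)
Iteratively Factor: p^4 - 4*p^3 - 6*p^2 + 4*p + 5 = (p - 1)*(p^3 - 3*p^2 - 9*p - 5) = (p - 1)*(p + 1)*(p^2 - 4*p - 5) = (p - 1)*(p + 1)^2*(p - 5)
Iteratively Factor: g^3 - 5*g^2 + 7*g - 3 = (g - 1)*(g^2 - 4*g + 3) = (g - 1)^2*(g - 3)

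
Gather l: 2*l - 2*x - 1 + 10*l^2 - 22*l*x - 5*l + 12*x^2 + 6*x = 10*l^2 + l*(-22*x - 3) + 12*x^2 + 4*x - 1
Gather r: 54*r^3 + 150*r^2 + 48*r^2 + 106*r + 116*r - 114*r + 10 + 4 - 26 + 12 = 54*r^3 + 198*r^2 + 108*r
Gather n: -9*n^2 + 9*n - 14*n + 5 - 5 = -9*n^2 - 5*n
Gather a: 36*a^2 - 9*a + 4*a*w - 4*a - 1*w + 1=36*a^2 + a*(4*w - 13) - w + 1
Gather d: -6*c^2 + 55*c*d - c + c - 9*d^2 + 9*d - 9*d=-6*c^2 + 55*c*d - 9*d^2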